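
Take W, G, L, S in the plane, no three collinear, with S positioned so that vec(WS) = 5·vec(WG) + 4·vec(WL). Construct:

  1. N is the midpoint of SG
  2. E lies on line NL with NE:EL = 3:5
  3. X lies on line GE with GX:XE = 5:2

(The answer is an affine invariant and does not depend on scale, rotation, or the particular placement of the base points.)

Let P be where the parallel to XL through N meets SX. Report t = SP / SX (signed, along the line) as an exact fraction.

Set W = (0, 0), G = (1, 0), L = (0, 1), S = (5, 4); any affine frame gives the same invariant.
1. N is the midpoint of SG ⇒ N = (3, 2)
2. E lies on line NL with NE:EL = 3:5 ⇒ E = (15/8, 13/8)
3. X lies on line GE with GX:XE = 5:2 ⇒ X = (13/8, 65/56)
through N parallel to XL: direction (-13/8, -9/56); meets SX at P = (391/152, 2083/1064)
P = S + t·(X−S) with t = 41/57

t = 41/57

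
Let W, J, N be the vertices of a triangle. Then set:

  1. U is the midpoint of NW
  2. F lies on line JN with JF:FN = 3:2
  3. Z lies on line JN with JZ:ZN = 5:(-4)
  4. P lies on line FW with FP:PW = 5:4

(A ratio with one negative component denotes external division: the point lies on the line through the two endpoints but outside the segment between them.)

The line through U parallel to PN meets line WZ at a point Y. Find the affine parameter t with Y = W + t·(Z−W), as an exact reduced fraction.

t = -1/23

Assign W = (0, 0), J = (1, 0), N = (0, 1) — the answer is frame-independent, so this choice is without loss of generality.
1. U is the midpoint of NW ⇒ U = (0, 1/2)
2. F lies on line JN with JF:FN = 3:2 ⇒ F = (2/5, 3/5)
3. Z lies on line JN with JZ:ZN = 5:(-4) ⇒ Z = (-4, 5)
4. P lies on line FW with FP:PW = 5:4 ⇒ P = (8/45, 4/15)
through U parallel to PN: direction (-8/45, 11/15); meets WZ at Y = (4/23, -5/23)
Y = W + t·(Z−W) with t = -1/23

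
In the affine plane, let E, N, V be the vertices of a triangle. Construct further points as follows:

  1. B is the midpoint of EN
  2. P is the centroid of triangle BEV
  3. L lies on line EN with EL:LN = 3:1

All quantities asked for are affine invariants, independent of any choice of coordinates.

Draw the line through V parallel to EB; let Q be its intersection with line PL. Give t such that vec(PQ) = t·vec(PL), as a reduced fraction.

Set E = (0, 0), N = (1, 0), V = (0, 1); any affine frame gives the same invariant.
1. B is the midpoint of EN ⇒ B = (1/2, 0)
2. P is the centroid of triangle BEV ⇒ P = (1/6, 1/3)
3. L lies on line EN with EL:LN = 3:1 ⇒ L = (3/4, 0)
through V parallel to EB: direction (1/2, 0); meets PL at Q = (-1, 1)
Q = P + t·(L−P) with t = -2

t = -2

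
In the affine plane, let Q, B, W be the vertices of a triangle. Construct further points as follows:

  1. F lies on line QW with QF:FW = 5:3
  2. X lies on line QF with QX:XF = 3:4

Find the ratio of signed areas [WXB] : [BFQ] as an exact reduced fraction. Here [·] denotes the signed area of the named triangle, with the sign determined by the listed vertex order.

Work in coordinates with Q = (0, 0), B = (1, 0), W = (0, 1).
1. F lies on line QW with QF:FW = 5:3 ⇒ F = (0, 5/8)
2. X lies on line QF with QX:XF = 3:4 ⇒ X = (0, 15/56)
2·[WXB] = 41/56, 2·[BFQ] = 5/8
[WXB]:[BFQ] = 41/56:5/8 = 41/35

[WXB]:[BFQ] = 41/35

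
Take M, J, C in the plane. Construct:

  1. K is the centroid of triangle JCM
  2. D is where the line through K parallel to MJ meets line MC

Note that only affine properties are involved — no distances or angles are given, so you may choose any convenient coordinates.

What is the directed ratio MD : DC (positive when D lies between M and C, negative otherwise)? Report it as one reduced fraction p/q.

MD:DC = 1/2

Work in coordinates with M = (0, 0), J = (1, 0), C = (0, 1).
1. K is the centroid of triangle JCM ⇒ K = (1/3, 1/3)
2. D is where the line through K parallel to MJ meets line MC ⇒ D = (0, 1/3)
D = M + t·(C−M) with t = 1/3, so MD:DC = t:(1−t) = 1/3:2/3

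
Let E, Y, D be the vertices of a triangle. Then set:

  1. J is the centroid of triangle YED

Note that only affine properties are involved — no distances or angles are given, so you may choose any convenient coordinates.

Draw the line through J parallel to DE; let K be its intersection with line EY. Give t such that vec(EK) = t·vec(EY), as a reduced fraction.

Work in coordinates with E = (0, 0), Y = (1, 0), D = (0, 1).
1. J is the centroid of triangle YED ⇒ J = (1/3, 1/3)
through J parallel to DE: direction (0, -1); meets EY at K = (1/3, 0)
K = E + t·(Y−E) with t = 1/3

t = 1/3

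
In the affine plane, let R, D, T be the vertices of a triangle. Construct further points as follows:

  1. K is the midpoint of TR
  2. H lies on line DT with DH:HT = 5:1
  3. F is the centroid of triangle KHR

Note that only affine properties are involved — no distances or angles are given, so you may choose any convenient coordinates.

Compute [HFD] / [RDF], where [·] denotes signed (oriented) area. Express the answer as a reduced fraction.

[HFD]:[RDF] = 15/16

Work in coordinates with R = (0, 0), D = (1, 0), T = (0, 1).
1. K is the midpoint of TR ⇒ K = (0, 1/2)
2. H lies on line DT with DH:HT = 5:1 ⇒ H = (1/6, 5/6)
3. F is the centroid of triangle KHR ⇒ F = (1/18, 4/9)
2·[HFD] = 5/12, 2·[RDF] = 4/9
[HFD]:[RDF] = 5/12:4/9 = 15/16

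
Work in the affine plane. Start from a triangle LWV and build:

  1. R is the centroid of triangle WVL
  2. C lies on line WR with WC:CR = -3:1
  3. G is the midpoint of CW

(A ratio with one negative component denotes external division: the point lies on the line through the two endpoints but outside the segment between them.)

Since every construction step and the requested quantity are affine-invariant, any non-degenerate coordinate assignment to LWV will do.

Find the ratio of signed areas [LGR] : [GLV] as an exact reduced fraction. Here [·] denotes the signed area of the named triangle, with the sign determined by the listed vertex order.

Set L = (0, 0), W = (1, 0), V = (0, 1); any affine frame gives the same invariant.
1. R is the centroid of triangle WVL ⇒ R = (1/3, 1/3)
2. C lies on line WR with WC:CR = -3:1 ⇒ C = (0, 1/2)
3. G is the midpoint of CW ⇒ G = (1/2, 1/4)
2·[LGR] = 1/12, 2·[GLV] = -1/2
[LGR]:[GLV] = 1/12:-1/2 = -1/6

[LGR]:[GLV] = -1/6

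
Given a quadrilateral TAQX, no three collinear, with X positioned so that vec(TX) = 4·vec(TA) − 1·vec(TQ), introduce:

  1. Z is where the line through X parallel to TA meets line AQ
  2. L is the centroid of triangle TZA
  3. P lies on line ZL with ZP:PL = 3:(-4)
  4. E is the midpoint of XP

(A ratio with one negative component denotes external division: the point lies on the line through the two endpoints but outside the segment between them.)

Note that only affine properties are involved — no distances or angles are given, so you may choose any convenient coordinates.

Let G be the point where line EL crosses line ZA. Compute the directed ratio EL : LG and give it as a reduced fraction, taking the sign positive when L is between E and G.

Work in coordinates with T = (0, 0), A = (1, 0), Q = (0, 1), X = (4, -1).
1. Z is where the line through X parallel to TA meets line AQ ⇒ Z = (2, -1)
2. L is the centroid of triangle TZA ⇒ L = (1, -1/3)
3. P lies on line ZL with ZP:PL = 3:(-4) ⇒ P = (5, -3)
4. E is the midpoint of XP ⇒ E = (9/2, -2)
line EL meets ZA at G = (18/11, -7/11)
L = E + t·(G−E) with t = 11/9, so EL:LG = 11/9:-2/9

EL:LG = -11/2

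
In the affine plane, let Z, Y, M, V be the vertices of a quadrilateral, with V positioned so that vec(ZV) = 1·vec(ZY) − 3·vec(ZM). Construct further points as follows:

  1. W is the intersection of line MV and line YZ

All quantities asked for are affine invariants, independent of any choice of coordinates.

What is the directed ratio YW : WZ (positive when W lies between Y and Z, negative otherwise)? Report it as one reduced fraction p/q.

Assign Z = (0, 0), Y = (1, 0), M = (0, 1), V = (1, -3) — the answer is frame-independent, so this choice is without loss of generality.
1. W is the intersection of line MV and line YZ ⇒ W = (1/4, 0)
W = Y + t·(Z−Y) with t = 3/4, so YW:WZ = t:(1−t) = 3/4:1/4

YW:WZ = 3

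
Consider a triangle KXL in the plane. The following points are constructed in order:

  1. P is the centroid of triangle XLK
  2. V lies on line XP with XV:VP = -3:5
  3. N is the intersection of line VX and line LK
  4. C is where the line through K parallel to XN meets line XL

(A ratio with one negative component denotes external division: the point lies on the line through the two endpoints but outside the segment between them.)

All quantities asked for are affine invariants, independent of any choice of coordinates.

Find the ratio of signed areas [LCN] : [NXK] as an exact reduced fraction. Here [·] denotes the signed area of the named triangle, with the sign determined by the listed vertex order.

Assign K = (0, 0), X = (1, 0), L = (0, 1) — the answer is frame-independent, so this choice is without loss of generality.
1. P is the centroid of triangle XLK ⇒ P = (1/3, 1/3)
2. V lies on line XP with XV:VP = -3:5 ⇒ V = (2, -1/2)
3. N is the intersection of line VX and line LK ⇒ N = (0, 1/2)
4. C is where the line through K parallel to XN meets line XL ⇒ C = (2, -1)
2·[LCN] = -1, 2·[NXK] = -1/2
[LCN]:[NXK] = -1:-1/2 = 2

[LCN]:[NXK] = 2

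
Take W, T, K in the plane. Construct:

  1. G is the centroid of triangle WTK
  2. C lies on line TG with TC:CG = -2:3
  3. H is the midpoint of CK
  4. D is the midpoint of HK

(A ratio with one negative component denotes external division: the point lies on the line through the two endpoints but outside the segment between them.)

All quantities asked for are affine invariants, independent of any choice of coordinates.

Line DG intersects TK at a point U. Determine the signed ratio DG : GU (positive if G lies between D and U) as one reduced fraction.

Work in coordinates with W = (0, 0), T = (1, 0), K = (0, 1).
1. G is the centroid of triangle WTK ⇒ G = (1/3, 1/3)
2. C lies on line TG with TC:CG = -2:3 ⇒ C = (7/3, -2/3)
3. H is the midpoint of CK ⇒ H = (7/6, 1/6)
4. D is the midpoint of HK ⇒ D = (7/12, 7/12)
line DG meets TK at U = (1/2, 1/2)
G = D + t·(U−D) with t = 3, so DG:GU = 3:-2

DG:GU = -3/2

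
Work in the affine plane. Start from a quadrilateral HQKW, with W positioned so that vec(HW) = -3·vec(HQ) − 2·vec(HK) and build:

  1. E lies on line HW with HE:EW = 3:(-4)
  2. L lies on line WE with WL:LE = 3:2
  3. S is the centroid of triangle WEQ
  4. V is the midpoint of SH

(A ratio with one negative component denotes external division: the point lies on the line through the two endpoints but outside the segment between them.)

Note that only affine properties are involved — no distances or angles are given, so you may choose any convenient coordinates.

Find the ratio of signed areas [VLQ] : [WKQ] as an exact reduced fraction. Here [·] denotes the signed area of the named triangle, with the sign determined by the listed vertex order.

[VLQ]:[WKQ] = 5/18

Assign H = (0, 0), Q = (1, 0), K = (0, 1), W = (-3, -2) — the answer is frame-independent, so this choice is without loss of generality.
1. E lies on line HW with HE:EW = 3:(-4) ⇒ E = (9, 6)
2. L lies on line WE with WL:LE = 3:2 ⇒ L = (21/5, 14/5)
3. S is the centroid of triangle WEQ ⇒ S = (7/3, 4/3)
4. V is the midpoint of SH ⇒ V = (7/6, 2/3)
2·[VLQ] = -5/3, 2·[WKQ] = -6
[VLQ]:[WKQ] = -5/3:-6 = 5/18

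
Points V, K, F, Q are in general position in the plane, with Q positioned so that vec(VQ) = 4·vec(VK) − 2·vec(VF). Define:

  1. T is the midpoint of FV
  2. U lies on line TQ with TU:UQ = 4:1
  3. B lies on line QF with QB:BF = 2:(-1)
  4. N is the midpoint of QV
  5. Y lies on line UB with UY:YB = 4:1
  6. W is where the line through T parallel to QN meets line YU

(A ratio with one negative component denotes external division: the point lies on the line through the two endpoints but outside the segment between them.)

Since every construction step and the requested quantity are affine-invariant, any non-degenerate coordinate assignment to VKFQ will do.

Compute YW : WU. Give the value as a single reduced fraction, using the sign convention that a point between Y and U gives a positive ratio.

YW:WU = 14/5

Set V = (0, 0), K = (1, 0), F = (0, 1), Q = (4, -2); any affine frame gives the same invariant.
1. T is the midpoint of FV ⇒ T = (0, 1/2)
2. U lies on line TQ with TU:UQ = 4:1 ⇒ U = (16/5, -3/2)
3. B lies on line QF with QB:BF = 2:(-1) ⇒ B = (-4, 4)
4. N is the midpoint of QV ⇒ N = (2, -1)
5. Y lies on line UB with UY:YB = 4:1 ⇒ Y = (-64/25, 29/10)
6. W is where the line through T parallel to QN meets line YU ⇒ W = (32/19, -13/38)
W = Y + t·(U−Y) with t = 14/19, so YW:WU = t:(1−t) = 14/19:5/19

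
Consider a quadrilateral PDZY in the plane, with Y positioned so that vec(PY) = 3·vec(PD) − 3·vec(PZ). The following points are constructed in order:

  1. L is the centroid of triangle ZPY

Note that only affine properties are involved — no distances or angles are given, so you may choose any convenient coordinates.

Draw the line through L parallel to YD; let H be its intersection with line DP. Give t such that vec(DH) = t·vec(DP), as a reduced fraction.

Set P = (0, 0), D = (1, 0), Z = (0, 1), Y = (3, -3); any affine frame gives the same invariant.
1. L is the centroid of triangle ZPY ⇒ L = (1, -2/3)
through L parallel to YD: direction (-2, 3); meets DP at H = (5/9, 0)
H = D + t·(P−D) with t = 4/9

t = 4/9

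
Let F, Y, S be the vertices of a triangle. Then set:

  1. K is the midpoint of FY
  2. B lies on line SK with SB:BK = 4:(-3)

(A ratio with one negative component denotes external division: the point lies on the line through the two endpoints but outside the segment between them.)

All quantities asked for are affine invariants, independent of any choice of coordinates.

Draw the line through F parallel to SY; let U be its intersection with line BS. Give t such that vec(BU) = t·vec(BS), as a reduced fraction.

t = 1/2

Set F = (0, 0), Y = (1, 0), S = (0, 1); any affine frame gives the same invariant.
1. K is the midpoint of FY ⇒ K = (1/2, 0)
2. B lies on line SK with SB:BK = 4:(-3) ⇒ B = (2, -3)
through F parallel to SY: direction (1, -1); meets BS at U = (1, -1)
U = B + t·(S−B) with t = 1/2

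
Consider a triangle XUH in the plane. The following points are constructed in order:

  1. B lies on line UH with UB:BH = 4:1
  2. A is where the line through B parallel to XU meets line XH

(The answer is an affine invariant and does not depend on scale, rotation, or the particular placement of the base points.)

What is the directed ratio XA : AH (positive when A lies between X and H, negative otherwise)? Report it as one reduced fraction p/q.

Assign X = (0, 0), U = (1, 0), H = (0, 1) — the answer is frame-independent, so this choice is without loss of generality.
1. B lies on line UH with UB:BH = 4:1 ⇒ B = (1/5, 4/5)
2. A is where the line through B parallel to XU meets line XH ⇒ A = (0, 4/5)
A = X + t·(H−X) with t = 4/5, so XA:AH = t:(1−t) = 4/5:1/5

XA:AH = 4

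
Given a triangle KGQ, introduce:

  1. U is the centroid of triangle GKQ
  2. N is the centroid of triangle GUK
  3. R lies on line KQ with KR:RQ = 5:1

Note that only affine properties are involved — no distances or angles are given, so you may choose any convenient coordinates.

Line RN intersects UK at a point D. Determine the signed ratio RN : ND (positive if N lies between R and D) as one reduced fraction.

Set K = (0, 0), G = (1, 0), Q = (0, 1); any affine frame gives the same invariant.
1. U is the centroid of triangle GKQ ⇒ U = (1/3, 1/3)
2. N is the centroid of triangle GUK ⇒ N = (4/9, 1/9)
3. R lies on line KQ with KR:RQ = 5:1 ⇒ R = (0, 5/6)
line RN meets UK at D = (20/63, 20/63)
N = R + t·(D−R) with t = 7/5, so RN:ND = 7/5:-2/5

RN:ND = -7/2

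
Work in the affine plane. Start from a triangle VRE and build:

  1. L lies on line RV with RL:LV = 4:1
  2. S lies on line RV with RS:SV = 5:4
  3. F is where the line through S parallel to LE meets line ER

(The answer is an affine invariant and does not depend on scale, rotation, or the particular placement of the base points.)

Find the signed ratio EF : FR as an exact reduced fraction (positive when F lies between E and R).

Set V = (0, 0), R = (1, 0), E = (0, 1); any affine frame gives the same invariant.
1. L lies on line RV with RL:LV = 4:1 ⇒ L = (1/5, 0)
2. S lies on line RV with RS:SV = 5:4 ⇒ S = (4/9, 0)
3. F is where the line through S parallel to LE meets line ER ⇒ F = (11/36, 25/36)
F = E + t·(R−E) with t = 11/36, so EF:FR = t:(1−t) = 11/36:25/36

EF:FR = 11/25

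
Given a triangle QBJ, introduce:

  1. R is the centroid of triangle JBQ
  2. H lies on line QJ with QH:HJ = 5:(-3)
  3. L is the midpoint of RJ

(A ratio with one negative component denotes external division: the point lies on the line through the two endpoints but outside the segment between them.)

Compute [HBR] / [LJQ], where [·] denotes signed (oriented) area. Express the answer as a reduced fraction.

Set Q = (0, 0), B = (1, 0), J = (0, 1); any affine frame gives the same invariant.
1. R is the centroid of triangle JBQ ⇒ R = (1/3, 1/3)
2. H lies on line QJ with QH:HJ = 5:(-3) ⇒ H = (0, 5/2)
3. L is the midpoint of RJ ⇒ L = (1/6, 2/3)
2·[HBR] = -4/3, 2·[LJQ] = 1/6
[HBR]:[LJQ] = -4/3:1/6 = -8

[HBR]:[LJQ] = -8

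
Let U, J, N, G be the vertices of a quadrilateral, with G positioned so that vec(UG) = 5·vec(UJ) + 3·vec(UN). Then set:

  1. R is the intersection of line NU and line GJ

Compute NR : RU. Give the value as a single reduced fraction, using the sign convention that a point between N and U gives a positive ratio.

NR:RU = -7/3

Choose coordinates U = (0, 0), J = (1, 0), N = (0, 1), G = (5, 3).
1. R is the intersection of line NU and line GJ ⇒ R = (0, -3/4)
R = N + t·(U−N) with t = 7/4, so NR:RU = t:(1−t) = 7/4:-3/4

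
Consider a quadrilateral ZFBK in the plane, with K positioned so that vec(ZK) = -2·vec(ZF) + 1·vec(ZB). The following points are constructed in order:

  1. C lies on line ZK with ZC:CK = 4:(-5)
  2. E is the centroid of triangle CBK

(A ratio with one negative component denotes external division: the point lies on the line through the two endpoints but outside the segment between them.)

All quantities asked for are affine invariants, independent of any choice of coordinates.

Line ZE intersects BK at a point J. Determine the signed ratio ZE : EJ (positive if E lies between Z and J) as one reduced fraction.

Assign Z = (0, 0), F = (1, 0), B = (0, 1), K = (-2, 1) — the answer is frame-independent, so this choice is without loss of generality.
1. C lies on line ZK with ZC:CK = 4:(-5) ⇒ C = (8, -4)
2. E is the centroid of triangle CBK ⇒ E = (2, -2/3)
line ZE meets BK at J = (-3, 1)
E = Z + t·(J−Z) with t = -2/3, so ZE:EJ = -2/3:5/3

ZE:EJ = -2/5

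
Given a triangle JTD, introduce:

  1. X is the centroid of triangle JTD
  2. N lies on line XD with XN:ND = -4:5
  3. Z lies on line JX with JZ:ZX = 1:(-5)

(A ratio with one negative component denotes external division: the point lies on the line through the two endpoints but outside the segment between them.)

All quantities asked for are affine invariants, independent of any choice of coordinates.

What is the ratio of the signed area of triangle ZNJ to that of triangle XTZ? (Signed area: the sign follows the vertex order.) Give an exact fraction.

Assign J = (0, 0), T = (1, 0), D = (0, 1) — the answer is frame-independent, so this choice is without loss of generality.
1. X is the centroid of triangle JTD ⇒ X = (1/3, 1/3)
2. N lies on line XD with XN:ND = -4:5 ⇒ N = (5/3, -7/3)
3. Z lies on line JX with JZ:ZX = 1:(-5) ⇒ Z = (-1/12, -1/12)
2·[ZNJ] = 1/3, 2·[XTZ] = -5/12
[ZNJ]:[XTZ] = 1/3:-5/12 = -4/5

[ZNJ]:[XTZ] = -4/5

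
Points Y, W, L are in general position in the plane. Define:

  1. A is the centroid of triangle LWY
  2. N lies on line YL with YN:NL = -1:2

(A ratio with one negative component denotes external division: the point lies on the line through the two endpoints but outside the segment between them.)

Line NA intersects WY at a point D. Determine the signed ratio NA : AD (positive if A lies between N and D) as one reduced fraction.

Assign Y = (0, 0), W = (1, 0), L = (0, 1) — the answer is frame-independent, so this choice is without loss of generality.
1. A is the centroid of triangle LWY ⇒ A = (1/3, 1/3)
2. N lies on line YL with YN:NL = -1:2 ⇒ N = (0, -1)
line NA meets WY at D = (1/4, 0)
A = N + t·(D−N) with t = 4/3, so NA:AD = 4/3:-1/3

NA:AD = -4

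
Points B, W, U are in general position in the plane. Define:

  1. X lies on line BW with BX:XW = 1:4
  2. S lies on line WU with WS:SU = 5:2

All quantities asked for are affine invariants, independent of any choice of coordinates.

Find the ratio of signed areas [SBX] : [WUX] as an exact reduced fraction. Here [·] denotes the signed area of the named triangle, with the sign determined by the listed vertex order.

[SBX]:[WUX] = 5/28

Assign B = (0, 0), W = (1, 0), U = (0, 1) — the answer is frame-independent, so this choice is without loss of generality.
1. X lies on line BW with BX:XW = 1:4 ⇒ X = (1/5, 0)
2. S lies on line WU with WS:SU = 5:2 ⇒ S = (2/7, 5/7)
2·[SBX] = 1/7, 2·[WUX] = 4/5
[SBX]:[WUX] = 1/7:4/5 = 5/28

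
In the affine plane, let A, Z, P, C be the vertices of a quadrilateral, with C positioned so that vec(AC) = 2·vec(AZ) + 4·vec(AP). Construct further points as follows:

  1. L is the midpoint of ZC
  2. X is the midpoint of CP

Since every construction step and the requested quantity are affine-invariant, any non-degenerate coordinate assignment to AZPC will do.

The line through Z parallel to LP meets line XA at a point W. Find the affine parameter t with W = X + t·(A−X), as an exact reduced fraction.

t = 15/11

Work in coordinates with A = (0, 0), Z = (1, 0), P = (0, 1), C = (2, 4).
1. L is the midpoint of ZC ⇒ L = (3/2, 2)
2. X is the midpoint of CP ⇒ X = (1, 5/2)
through Z parallel to LP: direction (-3/2, -1); meets XA at W = (-4/11, -10/11)
W = X + t·(A−X) with t = 15/11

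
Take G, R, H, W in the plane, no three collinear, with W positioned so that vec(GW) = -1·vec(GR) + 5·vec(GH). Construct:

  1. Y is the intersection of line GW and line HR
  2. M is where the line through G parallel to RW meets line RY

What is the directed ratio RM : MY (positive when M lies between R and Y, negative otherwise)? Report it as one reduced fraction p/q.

Set G = (0, 0), R = (1, 0), H = (0, 1), W = (-1, 5); any affine frame gives the same invariant.
1. Y is the intersection of line GW and line HR ⇒ Y = (-1/4, 5/4)
2. M is where the line through G parallel to RW meets line RY ⇒ M = (-2/3, 5/3)
M = R + t·(Y−R) with t = 4/3, so RM:MY = t:(1−t) = 4/3:-1/3

RM:MY = -4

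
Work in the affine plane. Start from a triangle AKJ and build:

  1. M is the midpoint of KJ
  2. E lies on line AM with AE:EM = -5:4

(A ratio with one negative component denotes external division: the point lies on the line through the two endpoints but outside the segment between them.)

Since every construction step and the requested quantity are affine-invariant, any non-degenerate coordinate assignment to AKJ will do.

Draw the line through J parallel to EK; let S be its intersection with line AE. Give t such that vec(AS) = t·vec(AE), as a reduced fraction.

Set A = (0, 0), K = (1, 0), J = (0, 1); any affine frame gives the same invariant.
1. M is the midpoint of KJ ⇒ M = (1/2, 1/2)
2. E lies on line AM with AE:EM = -5:4 ⇒ E = (5/2, 5/2)
through J parallel to EK: direction (-3/2, -5/2); meets AE at S = (-3/2, -3/2)
S = A + t·(E−A) with t = -3/5

t = -3/5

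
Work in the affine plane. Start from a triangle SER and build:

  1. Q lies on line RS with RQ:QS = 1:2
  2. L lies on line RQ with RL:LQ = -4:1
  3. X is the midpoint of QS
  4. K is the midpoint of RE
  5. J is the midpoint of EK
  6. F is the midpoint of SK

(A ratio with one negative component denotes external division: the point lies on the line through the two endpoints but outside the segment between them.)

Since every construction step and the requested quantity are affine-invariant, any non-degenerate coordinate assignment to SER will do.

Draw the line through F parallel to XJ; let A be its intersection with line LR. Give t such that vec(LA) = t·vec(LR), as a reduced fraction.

Choose coordinates S = (0, 0), E = (1, 0), R = (0, 1).
1. Q lies on line RS with RQ:QS = 1:2 ⇒ Q = (0, 2/3)
2. L lies on line RQ with RL:LQ = -4:1 ⇒ L = (0, 5/9)
3. X is the midpoint of QS ⇒ X = (0, 1/3)
4. K is the midpoint of RE ⇒ K = (1/2, 1/2)
5. J is the midpoint of EK ⇒ J = (3/4, 1/4)
6. F is the midpoint of SK ⇒ F = (1/4, 1/4)
through F parallel to XJ: direction (3/4, -1/12); meets LR at A = (0, 5/18)
A = L + t·(R−L) with t = -5/8

t = -5/8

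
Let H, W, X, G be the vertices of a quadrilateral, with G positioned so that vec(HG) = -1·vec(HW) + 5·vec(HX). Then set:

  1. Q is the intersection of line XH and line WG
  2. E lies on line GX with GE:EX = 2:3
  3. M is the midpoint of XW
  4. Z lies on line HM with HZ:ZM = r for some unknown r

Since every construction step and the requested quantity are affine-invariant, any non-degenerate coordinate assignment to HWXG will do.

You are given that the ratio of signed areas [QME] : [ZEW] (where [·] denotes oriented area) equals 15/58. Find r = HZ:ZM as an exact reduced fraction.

r = 1/4

Assign H = (0, 0), W = (1, 0), X = (0, 1), G = (-1, 5) — the answer is frame-independent, so this choice is without loss of generality.
1. Q is the intersection of line XH and line WG ⇒ Q = (0, 5/2)
2. E lies on line GX with GE:EX = 2:3 ⇒ E = (-3/5, 17/5)
3. M is the midpoint of XW ⇒ M = (1/2, 1/2)
4. With HZ:ZM = r, write λ = r/(r+1) so Z = H + λ·(M−H); Z is affine-linear in λ
Every point depending on Z is an affine combination of Z and λ-independent points, so each such coordinate is linear in λ; the λ² term in each signed area is a multiple of (M−H)×(M−H) = 0, so 2·[QME] and 2·[ZEW] are each linear in λ. Evaluating at λ=0 and λ=1:
  2·[QME] = -3/4,   2·[ZEW] = 5/2·λ − 17/5
So [QME]:[ZEW] = (-3/4) / (5/2·λ − 17/5). Setting this equal to 15/58:
  -3/4 = 15/58·(5/2·λ − 17/5)  ⇒  λ = 1/5
Then r = λ/(1−λ) = (1/5)/(4/5) = 1/4. Check: with r = 1/4, Z = (1/10, 1/10) and [QME]:[ZEW] = 15/58 as required.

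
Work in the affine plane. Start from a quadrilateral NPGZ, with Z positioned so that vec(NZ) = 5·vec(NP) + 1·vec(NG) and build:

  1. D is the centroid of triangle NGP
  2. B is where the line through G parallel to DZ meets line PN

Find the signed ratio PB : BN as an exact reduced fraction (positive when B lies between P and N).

PB:BN = -8/7

Set N = (0, 0), P = (1, 0), G = (0, 1), Z = (5, 1); any affine frame gives the same invariant.
1. D is the centroid of triangle NGP ⇒ D = (1/3, 1/3)
2. B is where the line through G parallel to DZ meets line PN ⇒ B = (-7, 0)
B = P + t·(N−P) with t = 8, so PB:BN = t:(1−t) = 8:-7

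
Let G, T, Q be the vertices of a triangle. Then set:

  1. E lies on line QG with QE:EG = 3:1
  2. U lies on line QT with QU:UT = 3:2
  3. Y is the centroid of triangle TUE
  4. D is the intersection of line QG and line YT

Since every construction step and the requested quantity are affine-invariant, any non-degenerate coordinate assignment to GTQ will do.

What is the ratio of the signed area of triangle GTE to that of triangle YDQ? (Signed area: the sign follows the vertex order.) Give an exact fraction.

Assign G = (0, 0), T = (1, 0), Q = (0, 1) — the answer is frame-independent, so this choice is without loss of generality.
1. E lies on line QG with QE:EG = 3:1 ⇒ E = (0, 1/4)
2. U lies on line QT with QU:UT = 3:2 ⇒ U = (3/5, 2/5)
3. Y is the centroid of triangle TUE ⇒ Y = (8/15, 13/60)
4. D is the intersection of line QG and line YT ⇒ D = (0, 13/28)
2·[GTE] = 1/4, 2·[YDQ] = -2/7
[GTE]:[YDQ] = 1/4:-2/7 = -7/8

[GTE]:[YDQ] = -7/8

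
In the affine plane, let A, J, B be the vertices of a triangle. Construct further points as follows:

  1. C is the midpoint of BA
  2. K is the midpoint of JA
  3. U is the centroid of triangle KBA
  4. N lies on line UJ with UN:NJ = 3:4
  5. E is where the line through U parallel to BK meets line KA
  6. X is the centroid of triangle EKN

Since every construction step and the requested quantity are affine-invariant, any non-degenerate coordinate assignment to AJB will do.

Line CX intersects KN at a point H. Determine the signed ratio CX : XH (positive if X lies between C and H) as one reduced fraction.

Assign A = (0, 0), J = (1, 0), B = (0, 1) — the answer is frame-independent, so this choice is without loss of generality.
1. C is the midpoint of BA ⇒ C = (0, 1/2)
2. K is the midpoint of JA ⇒ K = (1/2, 0)
3. U is the centroid of triangle KBA ⇒ U = (1/6, 1/3)
4. N lies on line UJ with UN:NJ = 3:4 ⇒ N = (11/21, 4/21)
5. E is where the line through U parallel to BK meets line KA ⇒ E = (1/3, 0)
6. X is the centroid of triangle EKN ⇒ X = (19/42, 4/63)
line CX meets KN at H = (513/1022, 8/511)
X = C + t·(H−C) with t = 73/81, so CX:XH = 73/81:8/81

CX:XH = 73/8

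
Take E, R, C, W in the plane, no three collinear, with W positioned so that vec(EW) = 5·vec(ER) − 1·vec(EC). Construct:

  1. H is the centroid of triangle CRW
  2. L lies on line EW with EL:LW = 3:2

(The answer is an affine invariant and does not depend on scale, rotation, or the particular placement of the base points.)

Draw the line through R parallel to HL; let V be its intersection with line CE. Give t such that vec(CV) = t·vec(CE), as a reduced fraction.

t = 2/5

Set E = (0, 0), R = (1, 0), C = (0, 1), W = (5, -1); any affine frame gives the same invariant.
1. H is the centroid of triangle CRW ⇒ H = (2, 0)
2. L lies on line EW with EL:LW = 3:2 ⇒ L = (3, -3/5)
through R parallel to HL: direction (1, -3/5); meets CE at V = (0, 3/5)
V = C + t·(E−C) with t = 2/5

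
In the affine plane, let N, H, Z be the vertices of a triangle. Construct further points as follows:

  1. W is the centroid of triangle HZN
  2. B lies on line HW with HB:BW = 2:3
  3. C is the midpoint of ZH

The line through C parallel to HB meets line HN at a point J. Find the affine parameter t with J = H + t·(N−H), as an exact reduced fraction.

t = -1/2

Work in coordinates with N = (0, 0), H = (1, 0), Z = (0, 1).
1. W is the centroid of triangle HZN ⇒ W = (1/3, 1/3)
2. B lies on line HW with HB:BW = 2:3 ⇒ B = (11/15, 2/15)
3. C is the midpoint of ZH ⇒ C = (1/2, 1/2)
through C parallel to HB: direction (-4/15, 2/15); meets HN at J = (3/2, 0)
J = H + t·(N−H) with t = -1/2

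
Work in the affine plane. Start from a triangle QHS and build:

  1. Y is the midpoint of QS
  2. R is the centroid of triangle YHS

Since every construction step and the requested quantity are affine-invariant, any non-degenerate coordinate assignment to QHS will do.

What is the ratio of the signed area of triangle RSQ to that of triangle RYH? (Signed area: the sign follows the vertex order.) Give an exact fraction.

[RSQ]:[RYH] = 2

Work in coordinates with Q = (0, 0), H = (1, 0), S = (0, 1).
1. Y is the midpoint of QS ⇒ Y = (0, 1/2)
2. R is the centroid of triangle YHS ⇒ R = (1/3, 1/2)
2·[RSQ] = 1/3, 2·[RYH] = 1/6
[RSQ]:[RYH] = 1/3:1/6 = 2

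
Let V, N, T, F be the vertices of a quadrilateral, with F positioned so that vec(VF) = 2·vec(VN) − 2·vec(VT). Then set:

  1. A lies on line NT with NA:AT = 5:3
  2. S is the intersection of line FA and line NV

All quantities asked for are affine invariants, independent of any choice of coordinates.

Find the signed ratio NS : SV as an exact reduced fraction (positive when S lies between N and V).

Work in coordinates with V = (0, 0), N = (1, 0), T = (0, 1), F = (2, -2).
1. A lies on line NT with NA:AT = 5:3 ⇒ A = (3/8, 5/8)
2. S is the intersection of line FA and line NV ⇒ S = (16/21, 0)
S = N + t·(V−N) with t = 5/21, so NS:SV = t:(1−t) = 5/21:16/21

NS:SV = 5/16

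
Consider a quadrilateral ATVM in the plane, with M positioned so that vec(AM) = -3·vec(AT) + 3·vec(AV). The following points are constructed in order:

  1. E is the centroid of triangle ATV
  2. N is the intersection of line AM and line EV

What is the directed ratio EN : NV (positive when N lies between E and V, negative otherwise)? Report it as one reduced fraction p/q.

EN:NV = -2/3

Assign A = (0, 0), T = (1, 0), V = (0, 1), M = (-3, 3) — the answer is frame-independent, so this choice is without loss of generality.
1. E is the centroid of triangle ATV ⇒ E = (1/3, 1/3)
2. N is the intersection of line AM and line EV ⇒ N = (1, -1)
N = E + t·(V−E) with t = -2, so EN:NV = t:(1−t) = -2:3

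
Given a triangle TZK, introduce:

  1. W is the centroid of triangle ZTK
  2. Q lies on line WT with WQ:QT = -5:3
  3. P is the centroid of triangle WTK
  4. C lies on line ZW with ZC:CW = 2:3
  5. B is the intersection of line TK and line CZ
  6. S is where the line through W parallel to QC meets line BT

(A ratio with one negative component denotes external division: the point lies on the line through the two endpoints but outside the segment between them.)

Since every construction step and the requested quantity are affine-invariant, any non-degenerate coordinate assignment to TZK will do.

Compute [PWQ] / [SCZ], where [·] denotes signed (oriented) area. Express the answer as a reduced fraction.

Choose coordinates T = (0, 0), Z = (1, 0), K = (0, 1).
1. W is the centroid of triangle ZTK ⇒ W = (1/3, 1/3)
2. Q lies on line WT with WQ:QT = -5:3 ⇒ Q = (-1/2, -1/2)
3. P is the centroid of triangle WTK ⇒ P = (1/9, 4/9)
4. C lies on line ZW with ZC:CW = 2:3 ⇒ C = (11/15, 2/15)
5. B is the intersection of line TK and line CZ ⇒ B = (0, 1/2)
6. S is where the line through W parallel to QC meets line BT ⇒ S = (0, 6/37)
2·[PWQ] = -5/18, 2·[SCZ] = -10/111
[PWQ]:[SCZ] = -5/18:-10/111 = 37/12

[PWQ]:[SCZ] = 37/12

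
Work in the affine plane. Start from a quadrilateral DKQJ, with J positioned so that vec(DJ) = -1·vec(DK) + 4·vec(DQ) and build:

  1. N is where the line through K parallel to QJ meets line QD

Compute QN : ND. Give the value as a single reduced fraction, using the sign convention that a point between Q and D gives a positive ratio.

QN:ND = -2/3

Set D = (0, 0), K = (1, 0), Q = (0, 1), J = (-1, 4); any affine frame gives the same invariant.
1. N is where the line through K parallel to QJ meets line QD ⇒ N = (0, 3)
N = Q + t·(D−Q) with t = -2, so QN:ND = t:(1−t) = -2:3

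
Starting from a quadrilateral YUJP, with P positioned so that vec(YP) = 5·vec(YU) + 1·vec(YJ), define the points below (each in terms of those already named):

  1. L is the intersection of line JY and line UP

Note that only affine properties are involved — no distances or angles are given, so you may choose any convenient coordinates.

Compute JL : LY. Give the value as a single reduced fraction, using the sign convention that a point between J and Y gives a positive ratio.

JL:LY = -5

Work in coordinates with Y = (0, 0), U = (1, 0), J = (0, 1), P = (5, 1).
1. L is the intersection of line JY and line UP ⇒ L = (0, -1/4)
L = J + t·(Y−J) with t = 5/4, so JL:LY = t:(1−t) = 5/4:-1/4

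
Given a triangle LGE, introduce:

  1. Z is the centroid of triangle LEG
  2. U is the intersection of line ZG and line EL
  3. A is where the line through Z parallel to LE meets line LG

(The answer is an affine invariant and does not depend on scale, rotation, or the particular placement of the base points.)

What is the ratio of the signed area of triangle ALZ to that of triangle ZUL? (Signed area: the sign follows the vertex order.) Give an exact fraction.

Work in coordinates with L = (0, 0), G = (1, 0), E = (0, 1).
1. Z is the centroid of triangle LEG ⇒ Z = (1/3, 1/3)
2. U is the intersection of line ZG and line EL ⇒ U = (0, 1/2)
3. A is where the line through Z parallel to LE meets line LG ⇒ A = (1/3, 0)
2·[ALZ] = -1/9, 2·[ZUL] = 1/6
[ALZ]:[ZUL] = -1/9:1/6 = -2/3

[ALZ]:[ZUL] = -2/3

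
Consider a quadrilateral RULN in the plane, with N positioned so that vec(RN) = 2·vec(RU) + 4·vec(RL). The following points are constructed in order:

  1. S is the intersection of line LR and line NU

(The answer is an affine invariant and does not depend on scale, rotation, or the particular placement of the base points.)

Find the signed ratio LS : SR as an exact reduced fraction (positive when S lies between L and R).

LS:SR = -5/4

Set R = (0, 0), U = (1, 0), L = (0, 1), N = (2, 4); any affine frame gives the same invariant.
1. S is the intersection of line LR and line NU ⇒ S = (0, -4)
S = L + t·(R−L) with t = 5, so LS:SR = t:(1−t) = 5:-4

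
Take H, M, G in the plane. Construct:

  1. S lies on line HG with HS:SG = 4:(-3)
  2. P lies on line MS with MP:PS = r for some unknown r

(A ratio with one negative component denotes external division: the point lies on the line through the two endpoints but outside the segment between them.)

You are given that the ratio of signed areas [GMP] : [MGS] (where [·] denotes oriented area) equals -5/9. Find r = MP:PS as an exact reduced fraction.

r = 5/4

Assign H = (0, 0), M = (1, 0), G = (0, 1) — the answer is frame-independent, so this choice is without loss of generality.
1. S lies on line HG with HS:SG = 4:(-3) ⇒ S = (0, 4)
2. With MP:PS = r, write λ = r/(r+1) so P = M + λ·(S−M); P is affine-linear in λ
Every point depending on P is an affine combination of P and λ-independent points, so each such coordinate is linear in λ; the λ² term in each signed area is a multiple of (S−M)×(S−M) = 0, so 2·[GMP] and 2·[MGS] are each linear in λ. Evaluating at λ=0 and λ=1:
  2·[GMP] = 3·λ,   2·[MGS] = -3
So [GMP]:[MGS] = (3·λ) / (-3). Setting this equal to -5/9:
  3·λ = -5/9·(-3)  ⇒  λ = 5/9
Then r = λ/(1−λ) = (5/9)/(4/9) = 5/4. Check: with r = 5/4, P = (4/9, 20/9) and [GMP]:[MGS] = -5/9 as required.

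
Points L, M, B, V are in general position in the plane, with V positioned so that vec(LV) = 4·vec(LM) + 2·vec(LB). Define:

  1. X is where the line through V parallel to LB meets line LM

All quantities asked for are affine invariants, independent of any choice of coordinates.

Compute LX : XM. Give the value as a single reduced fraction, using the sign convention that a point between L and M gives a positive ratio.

LX:XM = -4/3

Work in coordinates with L = (0, 0), M = (1, 0), B = (0, 1), V = (4, 2).
1. X is where the line through V parallel to LB meets line LM ⇒ X = (4, 0)
X = L + t·(M−L) with t = 4, so LX:XM = t:(1−t) = 4:-3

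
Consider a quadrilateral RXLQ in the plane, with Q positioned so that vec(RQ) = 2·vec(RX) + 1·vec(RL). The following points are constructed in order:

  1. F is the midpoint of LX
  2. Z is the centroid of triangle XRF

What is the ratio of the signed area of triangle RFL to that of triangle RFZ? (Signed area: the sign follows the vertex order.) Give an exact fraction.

Choose coordinates R = (0, 0), X = (1, 0), L = (0, 1), Q = (2, 1).
1. F is the midpoint of LX ⇒ F = (1/2, 1/2)
2. Z is the centroid of triangle XRF ⇒ Z = (1/2, 1/6)
2·[RFL] = 1/2, 2·[RFZ] = -1/6
[RFL]:[RFZ] = 1/2:-1/6 = -3

[RFL]:[RFZ] = -3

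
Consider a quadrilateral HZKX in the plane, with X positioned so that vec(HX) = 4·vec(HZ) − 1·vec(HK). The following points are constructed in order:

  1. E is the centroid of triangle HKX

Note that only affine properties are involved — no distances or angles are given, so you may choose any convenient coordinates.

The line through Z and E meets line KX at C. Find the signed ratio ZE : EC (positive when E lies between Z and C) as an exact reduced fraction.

ZE:EC = 1/2

Assign H = (0, 0), Z = (1, 0), K = (0, 1), X = (4, -1) — the answer is frame-independent, so this choice is without loss of generality.
1. E is the centroid of triangle HKX ⇒ E = (4/3, 0)
line ZE meets KX at C = (2, 0)
E = Z + t·(C−Z) with t = 1/3, so ZE:EC = 1/3:2/3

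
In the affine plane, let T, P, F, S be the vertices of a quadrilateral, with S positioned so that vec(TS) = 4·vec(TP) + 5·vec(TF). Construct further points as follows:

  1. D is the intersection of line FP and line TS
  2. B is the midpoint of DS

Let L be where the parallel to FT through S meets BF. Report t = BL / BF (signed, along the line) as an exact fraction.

Choose coordinates T = (0, 0), P = (1, 0), F = (0, 1), S = (4, 5).
1. D is the intersection of line FP and line TS ⇒ D = (4/9, 5/9)
2. B is the midpoint of DS ⇒ B = (20/9, 25/9)
through S parallel to FT: direction (0, -1); meets BF at L = (4, 21/5)
L = B + t·(F−B) with t = -4/5

t = -4/5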